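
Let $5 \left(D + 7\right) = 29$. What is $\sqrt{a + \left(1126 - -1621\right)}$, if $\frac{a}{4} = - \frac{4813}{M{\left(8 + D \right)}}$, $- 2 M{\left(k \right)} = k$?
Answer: $\frac{\sqrt{2430303}}{17} \approx 91.703$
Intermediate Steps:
$D = - \frac{6}{5}$ ($D = -7 + \frac{1}{5} \cdot 29 = -7 + \frac{29}{5} = - \frac{6}{5} \approx -1.2$)
$M{\left(k \right)} = - \frac{k}{2}$
$a = \frac{96260}{17}$ ($a = 4 \left(- \frac{4813}{\left(- \frac{1}{2}\right) \left(8 - \frac{6}{5}\right)}\right) = 4 \left(- \frac{4813}{\left(- \frac{1}{2}\right) \frac{34}{5}}\right) = 4 \left(- \frac{4813}{- \frac{17}{5}}\right) = 4 \left(\left(-4813\right) \left(- \frac{5}{17}\right)\right) = 4 \cdot \frac{24065}{17} = \frac{96260}{17} \approx 5662.4$)
$\sqrt{a + \left(1126 - -1621\right)} = \sqrt{\frac{96260}{17} + \left(1126 - -1621\right)} = \sqrt{\frac{96260}{17} + \left(1126 + 1621\right)} = \sqrt{\frac{96260}{17} + 2747} = \sqrt{\frac{142959}{17}} = \frac{\sqrt{2430303}}{17}$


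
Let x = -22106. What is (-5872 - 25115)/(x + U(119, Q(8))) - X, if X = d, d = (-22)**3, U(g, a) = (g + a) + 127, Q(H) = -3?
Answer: 232828211/21863 ≈ 10649.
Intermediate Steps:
U(g, a) = 127 + a + g (U(g, a) = (a + g) + 127 = 127 + a + g)
d = -10648
X = -10648
(-5872 - 25115)/(x + U(119, Q(8))) - X = (-5872 - 25115)/(-22106 + (127 - 3 + 119)) - 1*(-10648) = -30987/(-22106 + 243) + 10648 = -30987/(-21863) + 10648 = -30987*(-1/21863) + 10648 = 30987/21863 + 10648 = 232828211/21863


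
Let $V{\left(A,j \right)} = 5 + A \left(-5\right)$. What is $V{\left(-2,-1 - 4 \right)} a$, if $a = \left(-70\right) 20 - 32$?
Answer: $-21480$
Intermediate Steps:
$V{\left(A,j \right)} = 5 - 5 A$
$a = -1432$ ($a = -1400 - 32 = -1432$)
$V{\left(-2,-1 - 4 \right)} a = \left(5 - -10\right) \left(-1432\right) = \left(5 + 10\right) \left(-1432\right) = 15 \left(-1432\right) = -21480$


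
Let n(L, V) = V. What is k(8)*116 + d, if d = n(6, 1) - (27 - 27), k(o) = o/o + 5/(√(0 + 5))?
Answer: 117 + 116*√5 ≈ 376.38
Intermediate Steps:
k(o) = 1 + √5 (k(o) = 1 + 5/(√5) = 1 + 5*(√5/5) = 1 + √5)
d = 1 (d = 1 - (27 - 27) = 1 - 1*0 = 1 + 0 = 1)
k(8)*116 + d = (1 + √5)*116 + 1 = (116 + 116*√5) + 1 = 117 + 116*√5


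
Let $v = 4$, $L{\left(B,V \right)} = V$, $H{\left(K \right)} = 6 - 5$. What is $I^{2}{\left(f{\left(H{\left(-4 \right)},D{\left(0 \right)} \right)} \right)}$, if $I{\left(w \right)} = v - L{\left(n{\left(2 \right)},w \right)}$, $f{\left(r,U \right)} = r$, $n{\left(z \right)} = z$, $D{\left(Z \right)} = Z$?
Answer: $9$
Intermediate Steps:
$H{\left(K \right)} = 1$ ($H{\left(K \right)} = 6 - 5 = 1$)
$I{\left(w \right)} = 4 - w$
$I^{2}{\left(f{\left(H{\left(-4 \right)},D{\left(0 \right)} \right)} \right)} = \left(4 - 1\right)^{2} = 3^{2} = 9$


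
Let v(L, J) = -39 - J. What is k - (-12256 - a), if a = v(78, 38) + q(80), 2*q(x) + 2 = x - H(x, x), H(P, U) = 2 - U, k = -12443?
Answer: -186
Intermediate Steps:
q(x) = -2 + x (q(x) = -1 + (x - (2 - x))/2 = -1 + (x + (-2 + x))/2 = -1 + (-2 + 2*x)/2 = -1 + (-1 + x) = -2 + x)
a = 1 (a = (-39 - 1*38) + (-2 + 80) = (-39 - 38) + 78 = -77 + 78 = 1)
k - (-12256 - a) = -12443 - (-12256 - 1*1) = -12443 - (-12256 - 1) = -12443 - 1*(-12257) = -12443 + 12257 = -186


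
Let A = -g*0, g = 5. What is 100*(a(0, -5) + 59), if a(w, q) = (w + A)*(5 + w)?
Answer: 5900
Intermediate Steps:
A = 0 (A = -1*5*0 = -5*0 = 0)
a(w, q) = w*(5 + w) (a(w, q) = (w + 0)*(5 + w) = w*(5 + w))
100*(a(0, -5) + 59) = 100*(0*(5 + 0) + 59) = 100*(0*5 + 59) = 100*(0 + 59) = 100*59 = 5900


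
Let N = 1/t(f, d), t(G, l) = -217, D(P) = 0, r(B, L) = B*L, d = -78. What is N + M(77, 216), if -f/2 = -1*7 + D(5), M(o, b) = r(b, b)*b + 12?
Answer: 2186862635/217 ≈ 1.0078e+7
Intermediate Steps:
M(o, b) = 12 + b³ (M(o, b) = (b*b)*b + 12 = b²*b + 12 = b³ + 12 = 12 + b³)
f = 14 (f = -2*(-1*7 + 0) = -2*(-7 + 0) = -2*(-7) = 14)
N = -1/217 (N = 1/(-217) = -1/217 ≈ -0.0046083)
N + M(77, 216) = -1/217 + (12 + 216³) = -1/217 + (12 + 10077696) = -1/217 + 10077708 = 2186862635/217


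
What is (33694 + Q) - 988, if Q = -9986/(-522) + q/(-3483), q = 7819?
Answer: 3305240482/101007 ≈ 32723.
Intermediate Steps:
Q = 1705540/101007 (Q = -9986/(-522) + 7819/(-3483) = -9986*(-1/522) + 7819*(-1/3483) = 4993/261 - 7819/3483 = 1705540/101007 ≈ 16.885)
(33694 + Q) - 988 = (33694 + 1705540/101007) - 988 = 3405035398/101007 - 988 = 3305240482/101007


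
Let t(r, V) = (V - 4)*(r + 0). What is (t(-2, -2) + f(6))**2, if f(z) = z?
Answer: 324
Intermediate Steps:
t(r, V) = r*(-4 + V) (t(r, V) = (-4 + V)*r = r*(-4 + V))
(t(-2, -2) + f(6))**2 = (-2*(-4 - 2) + 6)**2 = (-2*(-6) + 6)**2 = (12 + 6)**2 = 18**2 = 324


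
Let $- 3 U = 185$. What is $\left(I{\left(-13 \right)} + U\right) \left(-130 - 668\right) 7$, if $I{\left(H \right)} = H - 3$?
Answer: $433846$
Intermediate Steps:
$U = - \frac{185}{3}$ ($U = \left(- \frac{1}{3}\right) 185 = - \frac{185}{3} \approx -61.667$)
$I{\left(H \right)} = -3 + H$
$\left(I{\left(-13 \right)} + U\right) \left(-130 - 668\right) 7 = \left(\left(-3 - 13\right) - \frac{185}{3}\right) \left(-130 - 668\right) 7 = \left(-16 - \frac{185}{3}\right) \left(-798\right) 7 = \left(- \frac{233}{3}\right) \left(-798\right) 7 = 61978 \cdot 7 = 433846$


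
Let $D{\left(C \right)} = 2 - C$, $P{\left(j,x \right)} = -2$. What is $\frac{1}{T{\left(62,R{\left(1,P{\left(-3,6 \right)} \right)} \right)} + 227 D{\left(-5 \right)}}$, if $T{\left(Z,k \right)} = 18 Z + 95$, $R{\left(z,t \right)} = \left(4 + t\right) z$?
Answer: $\frac{1}{2800} \approx 0.00035714$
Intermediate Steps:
$R{\left(z,t \right)} = z \left(4 + t\right)$
$T{\left(Z,k \right)} = 95 + 18 Z$
$\frac{1}{T{\left(62,R{\left(1,P{\left(-3,6 \right)} \right)} \right)} + 227 D{\left(-5 \right)}} = \frac{1}{\left(95 + 18 \cdot 62\right) + 227 \left(2 - -5\right)} = \frac{1}{\left(95 + 1116\right) + 227 \left(2 + 5\right)} = \frac{1}{1211 + 227 \cdot 7} = \frac{1}{1211 + 1589} = \frac{1}{2800}$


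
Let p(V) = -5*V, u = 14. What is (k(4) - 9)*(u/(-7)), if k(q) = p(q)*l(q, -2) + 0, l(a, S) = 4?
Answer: 178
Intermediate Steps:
k(q) = -20*q (k(q) = -5*q*4 + 0 = -20*q + 0 = -20*q)
(k(4) - 9)*(u/(-7)) = (-20*4 - 9)*(14/(-7)) = (-80 - 9)*(14*(-⅐)) = -89*(-2) = 178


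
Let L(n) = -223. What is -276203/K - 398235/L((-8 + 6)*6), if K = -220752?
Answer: 87972765989/49227696 ≈ 1787.1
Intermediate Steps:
-276203/K - 398235/L((-8 + 6)*6) = -276203/(-220752) - 398235/(-223) = -276203*(-1/220752) - 398235*(-1/223) = 276203/220752 + 398235/223 = 87972765989/49227696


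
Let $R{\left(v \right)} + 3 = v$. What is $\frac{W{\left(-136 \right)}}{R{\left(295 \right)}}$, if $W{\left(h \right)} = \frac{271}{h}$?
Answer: $- \frac{271}{39712} \approx -0.0068241$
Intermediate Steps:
$R{\left(v \right)} = -3 + v$
$\frac{W{\left(-136 \right)}}{R{\left(295 \right)}} = \frac{271 \frac{1}{-136}}{-3 + 295} = \frac{271 \left(- \frac{1}{136}\right)}{292} = \left(- \frac{271}{136}\right) \frac{1}{292} = - \frac{271}{39712}$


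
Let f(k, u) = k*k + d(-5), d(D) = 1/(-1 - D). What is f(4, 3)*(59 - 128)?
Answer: -4485/4 ≈ -1121.3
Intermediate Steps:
f(k, u) = ¼ + k² (f(k, u) = k*k - 1/(1 - 5) = k² - 1/(-4) = k² - 1*(-¼) = k² + ¼ = ¼ + k²)
f(4, 3)*(59 - 128) = (¼ + 4²)*(59 - 128) = (¼ + 16)*(-69) = (65/4)*(-69) = -4485/4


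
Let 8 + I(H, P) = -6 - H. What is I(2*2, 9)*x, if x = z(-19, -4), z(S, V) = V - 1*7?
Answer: 198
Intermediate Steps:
z(S, V) = -7 + V (z(S, V) = V - 7 = -7 + V)
I(H, P) = -14 - H (I(H, P) = -8 + (-6 - H) = -14 - H)
x = -11 (x = -7 - 4 = -11)
I(2*2, 9)*x = (-14 - 2*2)*(-11) = (-14 - 1*4)*(-11) = (-14 - 4)*(-11) = -18*(-11) = 198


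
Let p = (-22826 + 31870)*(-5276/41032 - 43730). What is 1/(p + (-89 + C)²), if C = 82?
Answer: -5129/2028495054677 ≈ -2.5285e-9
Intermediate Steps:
p = -2028495305998/5129 (p = 9044*(-5276*1/41032 - 43730) = 9044*(-1319/10258 - 43730) = 9044*(-448583659/10258) = -2028495305998/5129 ≈ -3.9550e+8)
1/(p + (-89 + C)²) = 1/(-2028495305998/5129 + (-89 + 82)²) = 1/(-2028495305998/5129 + (-7)²) = 1/(-2028495305998/5129 + 49) = 1/(-2028495054677/5129) = -5129/2028495054677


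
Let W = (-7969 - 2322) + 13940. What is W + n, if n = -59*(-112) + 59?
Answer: 10316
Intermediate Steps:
n = 6667 (n = 6608 + 59 = 6667)
W = 3649 (W = -10291 + 13940 = 3649)
W + n = 3649 + 6667 = 10316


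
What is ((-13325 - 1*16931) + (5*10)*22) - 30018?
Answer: -59174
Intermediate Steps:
((-13325 - 1*16931) + (5*10)*22) - 30018 = ((-13325 - 16931) + 50*22) - 30018 = (-30256 + 1100) - 30018 = -29156 - 30018 = -59174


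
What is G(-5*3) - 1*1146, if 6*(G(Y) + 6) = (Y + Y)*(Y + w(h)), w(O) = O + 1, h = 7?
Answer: -1117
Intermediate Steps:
w(O) = 1 + O
G(Y) = -6 + Y*(8 + Y)/3 (G(Y) = -6 + ((Y + Y)*(Y + (1 + 7)))/6 = -6 + ((2*Y)*(Y + 8))/6 = -6 + ((2*Y)*(8 + Y))/6 = -6 + (2*Y*(8 + Y))/6 = -6 + Y*(8 + Y)/3)
G(-5*3) - 1*1146 = (-6 + (-5*3)**2/3 + 8*(-5*3)/3) - 1*1146 = (-6 + (1/3)*(-15)**2 + (8/3)*(-15)) - 1146 = (-6 + (1/3)*225 - 40) - 1146 = (-6 + 75 - 40) - 1146 = 29 - 1146 = -1117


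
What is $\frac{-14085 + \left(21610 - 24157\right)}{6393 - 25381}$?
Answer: $\frac{4158}{4747} \approx 0.87592$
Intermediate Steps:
$\frac{-14085 + \left(21610 - 24157\right)}{6393 - 25381} = \frac{-14085 + \left(21610 - 24157\right)}{-18988} = \left(-14085 - 2547\right) \left(- \frac{1}{18988}\right) = \left(-16632\right) \left(- \frac{1}{18988}\right) = \frac{4158}{4747}$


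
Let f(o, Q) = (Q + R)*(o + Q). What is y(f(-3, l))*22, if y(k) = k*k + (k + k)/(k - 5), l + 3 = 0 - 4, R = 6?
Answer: 2288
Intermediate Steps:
l = -7 (l = -3 + (0 - 4) = -3 - 4 = -7)
f(o, Q) = (6 + Q)*(Q + o) (f(o, Q) = (Q + 6)*(o + Q) = (6 + Q)*(Q + o))
y(k) = k² + 2*k/(-5 + k) (y(k) = k² + (2*k)/(-5 + k) = k² + 2*k/(-5 + k))
y(f(-3, l))*22 = (((-7)² + 6*(-7) + 6*(-3) - 7*(-3))*(2 + ((-7)² + 6*(-7) + 6*(-3) - 7*(-3))² - 5*((-7)² + 6*(-7) + 6*(-3) - 7*(-3)))/(-5 + ((-7)² + 6*(-7) + 6*(-3) - 7*(-3))))*22 = ((49 - 42 - 18 + 21)*(2 + (49 - 42 - 18 + 21)² - 5*(49 - 42 - 18 + 21))/(-5 + (49 - 42 - 18 + 21)))*22 = (10*(2 + 10² - 5*10)/(-5 + 10))*22 = (10*(2 + 100 - 50)/5)*22 = (10*(⅕)*52)*22 = 104*22 = 2288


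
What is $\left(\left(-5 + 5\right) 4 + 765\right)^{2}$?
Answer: $585225$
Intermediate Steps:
$\left(\left(-5 + 5\right) 4 + 765\right)^{2} = \left(0 \cdot 4 + 765\right)^{2} = \left(0 + 765\right)^{2} = 765^{2} = 585225$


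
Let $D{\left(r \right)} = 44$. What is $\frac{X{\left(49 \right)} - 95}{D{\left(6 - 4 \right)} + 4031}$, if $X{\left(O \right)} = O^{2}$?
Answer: $\frac{2306}{4075} \approx 0.56589$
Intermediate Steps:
$\frac{X{\left(49 \right)} - 95}{D{\left(6 - 4 \right)} + 4031} = \frac{49^{2} - 95}{44 + 4031} = \frac{2401 - 95}{4075} = 2306 \cdot \frac{1}{4075} = \frac{2306}{4075}$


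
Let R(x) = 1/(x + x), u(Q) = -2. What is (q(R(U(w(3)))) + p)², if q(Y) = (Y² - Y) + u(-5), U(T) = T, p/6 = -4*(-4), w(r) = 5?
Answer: 88190881/10000 ≈ 8819.1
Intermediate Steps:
p = 96 (p = 6*(-4*(-4)) = 6*16 = 96)
R(x) = 1/(2*x)
q(Y) = -2 + Y² - Y (q(Y) = (Y² - Y) - 2 = -2 + Y² - Y)
(q(R(U(w(3)))) + p)² = ((-2 + ((½)/5)² - 1/(2*5)) + 96)² = ((-2 + ((½)*(⅕))² - 1/(2*5)) + 96)² = ((-2 + (⅒)² - 1*⅒) + 96)² = ((-2 + 1/100 - ⅒) + 96)² = (-209/100 + 96)² = (9391/100)² = 88190881/10000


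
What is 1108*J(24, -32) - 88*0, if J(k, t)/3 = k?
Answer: 79776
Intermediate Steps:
J(k, t) = 3*k
1108*J(24, -32) - 88*0 = 1108*(3*24) - 88*0 = 1108*72 + 0 = 79776 + 0 = 79776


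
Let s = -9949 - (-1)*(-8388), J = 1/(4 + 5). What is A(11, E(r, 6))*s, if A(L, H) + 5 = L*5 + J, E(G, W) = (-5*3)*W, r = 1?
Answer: -8269987/9 ≈ -9.1889e+5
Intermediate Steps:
J = ⅑ (J = 1/9 = ⅑ ≈ 0.11111)
E(G, W) = -15*W
s = -18337 (s = -9949 - 1*8388 = -9949 - 8388 = -18337)
A(L, H) = -44/9 + 5*L (A(L, H) = -5 + (L*5 + ⅑) = -5 + (5*L + ⅑) = -5 + (⅑ + 5*L) = -44/9 + 5*L)
A(11, E(r, 6))*s = (-44/9 + 5*11)*(-18337) = (-44/9 + 55)*(-18337) = (451/9)*(-18337) = -8269987/9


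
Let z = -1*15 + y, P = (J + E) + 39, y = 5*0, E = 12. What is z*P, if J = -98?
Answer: 705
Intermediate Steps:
y = 0
P = -47 (P = (-98 + 12) + 39 = -86 + 39 = -47)
z = -15 (z = -1*15 + 0 = -15 + 0 = -15)
z*P = -15*(-47) = 705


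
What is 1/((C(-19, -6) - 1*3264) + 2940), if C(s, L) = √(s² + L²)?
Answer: -324/104579 - √397/104579 ≈ -0.0032887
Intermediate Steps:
C(s, L) = √(L² + s²)
1/((C(-19, -6) - 1*3264) + 2940) = 1/((√((-6)² + (-19)²) - 1*3264) + 2940) = 1/((√(36 + 361) - 3264) + 2940) = 1/((√397 - 3264) + 2940) = 1/((-3264 + √397) + 2940) = 1/(-324 + √397)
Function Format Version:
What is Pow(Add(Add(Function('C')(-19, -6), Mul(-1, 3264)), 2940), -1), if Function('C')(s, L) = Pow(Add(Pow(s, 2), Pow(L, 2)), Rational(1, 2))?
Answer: Add(Rational(-324, 104579), Mul(Rational(-1, 104579), Pow(397, Rational(1, 2)))) ≈ -0.0032887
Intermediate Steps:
Function('C')(s, L) = Pow(Add(Pow(L, 2), Pow(s, 2)), Rational(1, 2))
Pow(Add(Add(Function('C')(-19, -6), Mul(-1, 3264)), 2940), -1) = Pow(Add(Add(Pow(Add(Pow(-6, 2), Pow(-19, 2)), Rational(1, 2)), Mul(-1, 3264)), 2940), -1) = Pow(Add(Add(Pow(Add(36, 361), Rational(1, 2)), -3264), 2940), -1) = Pow(Add(Add(Pow(397, Rational(1, 2)), -3264), 2940), -1) = Pow(Add(Add(-3264, Pow(397, Rational(1, 2))), 2940), -1) = Pow(Add(-324, Pow(397, Rational(1, 2))), -1)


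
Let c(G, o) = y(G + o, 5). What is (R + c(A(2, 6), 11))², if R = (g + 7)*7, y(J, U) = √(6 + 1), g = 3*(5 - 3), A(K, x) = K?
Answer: (91 + √7)² ≈ 8769.5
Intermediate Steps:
g = 6 (g = 3*2 = 6)
y(J, U) = √7
c(G, o) = √7
R = 91 (R = (6 + 7)*7 = 13*7 = 91)
(R + c(A(2, 6), 11))² = (91 + √7)²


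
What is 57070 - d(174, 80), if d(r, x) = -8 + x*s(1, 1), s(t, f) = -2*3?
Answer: 57558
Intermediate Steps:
s(t, f) = -6
d(r, x) = -8 - 6*x (d(r, x) = -8 + x*(-6) = -8 - 6*x)
57070 - d(174, 80) = 57070 - (-8 - 6*80) = 57070 - (-8 - 480) = 57070 - 1*(-488) = 57070 + 488 = 57558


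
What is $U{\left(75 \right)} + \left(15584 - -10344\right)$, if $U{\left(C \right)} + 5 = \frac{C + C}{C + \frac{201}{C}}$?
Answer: $\frac{25173108}{971} \approx 25925.0$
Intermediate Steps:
$U{\left(C \right)} = -5 + \frac{2 C}{C + \frac{201}{C}}$ ($U{\left(C \right)} = -5 + \frac{C + C}{C + \frac{201}{C}} = -5 + \frac{2 C}{C + \frac{201}{C}}$)
$U{\left(75 \right)} + \left(15584 - -10344\right) = \frac{3 \left(-335 - 75^{2}\right)}{201 + 75^{2}} + \left(15584 - -10344\right) = \frac{3 \left(-335 - 5625\right)}{201 + 5625} + \left(15584 + 10344\right) = \frac{3 \left(-335 - 5625\right)}{5826} + 25928 = 3 \cdot \frac{1}{5826} \left(-5960\right) + 25928 = - \frac{2980}{971} + 25928 = \frac{25173108}{971}$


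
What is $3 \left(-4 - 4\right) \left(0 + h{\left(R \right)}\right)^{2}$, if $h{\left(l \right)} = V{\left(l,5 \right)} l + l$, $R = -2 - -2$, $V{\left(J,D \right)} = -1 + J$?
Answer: $0$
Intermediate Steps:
$R = 0$ ($R = -2 + 2 = 0$)
$h{\left(l \right)} = l + l \left(-1 + l\right)$ ($h{\left(l \right)} = \left(-1 + l\right) l + l = l \left(-1 + l\right) + l = l + l \left(-1 + l\right)$)
$3 \left(-4 - 4\right) \left(0 + h{\left(R \right)}\right)^{2} = 3 \left(-4 - 4\right) \left(0 + 0^{2}\right)^{2} = 3 \left(-8\right) \left(0 + 0\right)^{2} = - 24 \cdot 0^{2} = \left(-24\right) 0 = 0$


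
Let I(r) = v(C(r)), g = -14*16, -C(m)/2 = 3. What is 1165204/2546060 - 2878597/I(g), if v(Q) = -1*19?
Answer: 1832275704174/12093785 ≈ 1.5151e+5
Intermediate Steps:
C(m) = -6 (C(m) = -2*3 = -6)
g = -224
v(Q) = -19
I(r) = -19
1165204/2546060 - 2878597/I(g) = 1165204/2546060 - 2878597/(-19) = 1165204*(1/2546060) - 2878597*(-1/19) = 291301/636515 + 2878597/19 = 1832275704174/12093785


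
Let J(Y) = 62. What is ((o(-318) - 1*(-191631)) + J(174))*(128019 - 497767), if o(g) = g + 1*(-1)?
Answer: -70760153752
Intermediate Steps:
o(g) = -1 + g (o(g) = g - 1 = -1 + g)
((o(-318) - 1*(-191631)) + J(174))*(128019 - 497767) = (((-1 - 318) - 1*(-191631)) + 62)*(128019 - 497767) = ((-319 + 191631) + 62)*(-369748) = (191312 + 62)*(-369748) = 191374*(-369748) = -70760153752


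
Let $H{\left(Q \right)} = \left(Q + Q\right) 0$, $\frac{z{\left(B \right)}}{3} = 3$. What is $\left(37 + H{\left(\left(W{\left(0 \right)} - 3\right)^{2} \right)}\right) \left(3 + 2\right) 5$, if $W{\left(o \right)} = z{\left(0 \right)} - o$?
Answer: $925$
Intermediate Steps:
$z{\left(B \right)} = 9$ ($z{\left(B \right)} = 3 \cdot 3 = 9$)
$W{\left(o \right)} = 9 - o$
$H{\left(Q \right)} = 0$ ($H{\left(Q \right)} = 2 Q 0 = 0$)
$\left(37 + H{\left(\left(W{\left(0 \right)} - 3\right)^{2} \right)}\right) \left(3 + 2\right) 5 = \left(37 + 0\right) \left(3 + 2\right) 5 = 37 \cdot 5 \cdot 5 = 37 \cdot 25 = 925$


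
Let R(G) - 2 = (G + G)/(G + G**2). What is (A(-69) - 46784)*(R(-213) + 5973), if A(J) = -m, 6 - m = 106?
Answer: -14783632358/53 ≈ -2.7894e+8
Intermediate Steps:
m = -100 (m = 6 - 1*106 = 6 - 106 = -100)
R(G) = 2 + 2*G/(G + G**2) (R(G) = 2 + (G + G)/(G + G**2) = 2 + (2*G)/(G + G**2) = 2 + 2*G/(G + G**2))
A(J) = 100 (A(J) = -1*(-100) = 100)
(A(-69) - 46784)*(R(-213) + 5973) = (100 - 46784)*(2*(2 - 213)/(1 - 213) + 5973) = -46684*(2*(-211)/(-212) + 5973) = -46684*(2*(-1/212)*(-211) + 5973) = -46684*(211/106 + 5973) = -46684*633349/106 = -14783632358/53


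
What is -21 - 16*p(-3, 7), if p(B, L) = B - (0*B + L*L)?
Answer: 811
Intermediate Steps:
p(B, L) = B - L² (p(B, L) = B - (0 + L²) = B - L²)
-21 - 16*p(-3, 7) = -21 - 16*(-3 - 1*7²) = -21 - 16*(-3 - 1*49) = -21 - 16*(-3 - 49) = -21 - 16*(-52) = -21 + 832 = 811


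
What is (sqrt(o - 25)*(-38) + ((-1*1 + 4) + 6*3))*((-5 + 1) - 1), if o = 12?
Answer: -105 + 190*I*sqrt(13) ≈ -105.0 + 685.05*I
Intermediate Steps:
(sqrt(o - 25)*(-38) + ((-1*1 + 4) + 6*3))*((-5 + 1) - 1) = (sqrt(12 - 25)*(-38) + ((-1*1 + 4) + 6*3))*((-5 + 1) - 1) = (sqrt(-13)*(-38) + ((-1 + 4) + 18))*(-4 - 1) = ((I*sqrt(13))*(-38) + (3 + 18))*(-5) = (-38*I*sqrt(13) + 21)*(-5) = (21 - 38*I*sqrt(13))*(-5) = -105 + 190*I*sqrt(13)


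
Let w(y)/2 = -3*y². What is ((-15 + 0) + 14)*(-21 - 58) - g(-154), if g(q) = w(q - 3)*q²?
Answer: 3507454183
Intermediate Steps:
w(y) = -6*y² (w(y) = 2*(-3*y²) = -6*y²)
g(q) = -6*q²*(-3 + q)² (g(q) = (-6*(q - 3)²)*q² = (-6*(-3 + q)²)*q² = -6*q²*(-3 + q)²)
((-15 + 0) + 14)*(-21 - 58) - g(-154) = ((-15 + 0) + 14)*(-21 - 58) - (-6)*(-154)²*(-3 - 154)² = (-15 + 14)*(-79) - (-6)*23716*(-157)² = -1*(-79) - (-6)*23716*24649 = 79 - 1*(-3507454104) = 79 + 3507454104 = 3507454183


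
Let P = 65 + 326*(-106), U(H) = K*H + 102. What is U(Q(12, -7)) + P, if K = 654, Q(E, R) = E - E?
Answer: -34389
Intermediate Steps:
Q(E, R) = 0
U(H) = 102 + 654*H (U(H) = 654*H + 102 = 102 + 654*H)
P = -34491 (P = 65 - 34556 = -34491)
U(Q(12, -7)) + P = (102 + 654*0) - 34491 = (102 + 0) - 34491 = 102 - 34491 = -34389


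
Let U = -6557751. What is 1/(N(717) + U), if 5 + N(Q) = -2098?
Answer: -1/6559854 ≈ -1.5244e-7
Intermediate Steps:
N(Q) = -2103 (N(Q) = -5 - 2098 = -2103)
1/(N(717) + U) = 1/(-2103 - 6557751) = 1/(-6559854) = -1/6559854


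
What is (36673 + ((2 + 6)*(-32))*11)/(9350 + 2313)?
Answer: 33857/11663 ≈ 2.9029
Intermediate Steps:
(36673 + ((2 + 6)*(-32))*11)/(9350 + 2313) = (36673 + (8*(-32))*11)/11663 = (36673 - 256*11)*(1/11663) = (36673 - 2816)*(1/11663) = 33857*(1/11663) = 33857/11663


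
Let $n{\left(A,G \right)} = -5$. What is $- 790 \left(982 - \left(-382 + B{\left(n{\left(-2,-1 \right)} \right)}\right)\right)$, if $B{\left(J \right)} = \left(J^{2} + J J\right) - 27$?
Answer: $-1059390$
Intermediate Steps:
$B{\left(J \right)} = -27 + 2 J^{2}$ ($B{\left(J \right)} = \left(J^{2} + J^{2}\right) - 27 = 2 J^{2} - 27 = -27 + 2 J^{2}$)
$- 790 \left(982 - \left(-382 + B{\left(n{\left(-2,-1 \right)} \right)}\right)\right) = - 790 \left(982 + \left(382 - \left(-27 + 2 \left(-5\right)^{2}\right)\right)\right) = - 790 \left(982 + \left(382 - \left(-27 + 2 \cdot 25\right)\right)\right) = - 790 \left(982 + \left(382 - \left(-27 + 50\right)\right)\right) = - 790 \left(982 + \left(382 - 23\right)\right) = - 790 \left(982 + 359\right) = \left(-790\right) 1341 = -1059390$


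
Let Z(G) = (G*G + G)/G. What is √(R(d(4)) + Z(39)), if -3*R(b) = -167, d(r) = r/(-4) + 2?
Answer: √861/3 ≈ 9.7809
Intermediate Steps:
d(r) = 2 - r/4 (d(r) = r*(-¼) + 2 = -r/4 + 2 = 2 - r/4)
R(b) = 167/3 (R(b) = -⅓*(-167) = 167/3)
Z(G) = (G + G²)/G (Z(G) = (G² + G)/G = (G + G²)/G)
√(R(d(4)) + Z(39)) = √(167/3 + (1 + 39)) = √(167/3 + 40) = √(287/3) = √861/3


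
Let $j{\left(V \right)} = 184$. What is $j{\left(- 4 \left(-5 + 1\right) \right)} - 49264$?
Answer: $-49080$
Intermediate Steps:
$j{\left(- 4 \left(-5 + 1\right) \right)} - 49264 = 184 - 49264 = -49080$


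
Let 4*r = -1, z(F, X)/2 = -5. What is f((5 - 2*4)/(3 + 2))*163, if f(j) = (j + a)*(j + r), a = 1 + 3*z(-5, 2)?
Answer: 102527/25 ≈ 4101.1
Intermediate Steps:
z(F, X) = -10 (z(F, X) = 2*(-5) = -10)
r = -1/4 (r = (1/4)*(-1) = -1/4 ≈ -0.25000)
a = -29 (a = 1 + 3*(-10) = 1 - 30 = -29)
f(j) = (-29 + j)*(-1/4 + j) (f(j) = (j - 29)*(j - 1/4) = (-29 + j)*(-1/4 + j))
f((5 - 2*4)/(3 + 2))*163 = (29/4 + ((5 - 2*4)/(3 + 2))**2 - 117*(5 - 2*4)/(4*(3 + 2)))*163 = (29/4 + ((5 - 8)/5)**2 - 117*(5 - 8)/(4*5))*163 = (29/4 + (-3*1/5)**2 - (-351)/(4*5))*163 = (29/4 + (-3/5)**2 - 117/4*(-3/5))*163 = (29/4 + 9/25 + 351/20)*163 = (629/25)*163 = 102527/25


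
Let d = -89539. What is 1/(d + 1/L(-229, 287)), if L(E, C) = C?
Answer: -287/25697692 ≈ -1.1168e-5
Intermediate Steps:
1/(d + 1/L(-229, 287)) = 1/(-89539 + 1/287) = 1/(-25697692/287) = -287/25697692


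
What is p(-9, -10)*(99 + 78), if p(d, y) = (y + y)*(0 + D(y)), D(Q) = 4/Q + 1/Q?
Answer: 1770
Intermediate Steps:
D(Q) = 5/Q (D(Q) = 4/Q + 1/Q = 5/Q)
p(d, y) = 10 (p(d, y) = (y + y)*(0 + 5/y) = (2*y)*(5/y) = 10)
p(-9, -10)*(99 + 78) = 10*(99 + 78) = 10*177 = 1770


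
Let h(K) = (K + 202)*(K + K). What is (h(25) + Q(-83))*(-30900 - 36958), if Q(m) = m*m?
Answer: -1237662062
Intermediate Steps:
Q(m) = m**2
h(K) = 2*K*(202 + K) (h(K) = (202 + K)*(2*K) = 2*K*(202 + K))
(h(25) + Q(-83))*(-30900 - 36958) = (2*25*(202 + 25) + (-83)**2)*(-30900 - 36958) = (2*25*227 + 6889)*(-67858) = (11350 + 6889)*(-67858) = 18239*(-67858) = -1237662062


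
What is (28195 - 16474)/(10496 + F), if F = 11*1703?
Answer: 3907/9743 ≈ 0.40101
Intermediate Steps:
F = 18733
(28195 - 16474)/(10496 + F) = (28195 - 16474)/(10496 + 18733) = 11721/29229 = 11721*(1/29229) = 3907/9743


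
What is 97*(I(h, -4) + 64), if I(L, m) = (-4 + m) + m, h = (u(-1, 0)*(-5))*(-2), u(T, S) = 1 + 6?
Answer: 5044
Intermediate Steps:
u(T, S) = 7
h = 70 (h = (7*(-5))*(-2) = -35*(-2) = 70)
I(L, m) = -4 + 2*m
97*(I(h, -4) + 64) = 97*((-4 + 2*(-4)) + 64) = 97*((-4 - 8) + 64) = 97*(-12 + 64) = 97*52 = 5044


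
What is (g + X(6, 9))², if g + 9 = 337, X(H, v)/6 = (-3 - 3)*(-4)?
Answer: 222784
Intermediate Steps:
X(H, v) = 144 (X(H, v) = 6*((-3 - 3)*(-4)) = 6*(-6*(-4)) = 6*24 = 144)
g = 328 (g = -9 + 337 = 328)
(g + X(6, 9))² = (328 + 144)² = 472² = 222784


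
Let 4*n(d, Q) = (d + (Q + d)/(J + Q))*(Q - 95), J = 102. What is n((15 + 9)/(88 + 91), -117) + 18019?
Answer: 15751076/895 ≈ 17599.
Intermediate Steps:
n(d, Q) = (-95 + Q)*(d + (Q + d)/(102 + Q))/4 (n(d, Q) = ((d + (Q + d)/(102 + Q))*(Q - 95))/4 = ((d + (Q + d)/(102 + Q))*(-95 + Q))/4 = ((-95 + Q)*(d + (Q + d)/(102 + Q)))/4 = (-95 + Q)*(d + (Q + d)/(102 + Q))/4)
n((15 + 9)/(88 + 91), -117) + 18019 = ((-117)² - 9785*(15 + 9)/(88 + 91) - 95*(-117) + ((15 + 9)/(88 + 91))*(-117)² + 8*(-117)*((15 + 9)/(88 + 91)))/(4*(102 - 117)) + 18019 = (¼)*(13689 - 234840/179 + 11115 + (24/179)*13689 + 8*(-117)*(24/179))/(-15) + 18019 = (¼)*(-1/15)*(13689 - 234840/179 + 11115 + (24*(1/179))*13689 + 8*(-117)*(24*(1/179))) + 18019 = (¼)*(-1/15)*(13689 - 9785*24/179 + 11115 + (24/179)*13689 + 8*(-117)*(24/179)) + 18019 = (¼)*(-1/15)*(13689 - 234840/179 + 11115 + 328536/179 - 22464/179) + 18019 = (¼)*(-1/15)*(4511148/179) + 18019 = -375929/895 + 18019 = 15751076/895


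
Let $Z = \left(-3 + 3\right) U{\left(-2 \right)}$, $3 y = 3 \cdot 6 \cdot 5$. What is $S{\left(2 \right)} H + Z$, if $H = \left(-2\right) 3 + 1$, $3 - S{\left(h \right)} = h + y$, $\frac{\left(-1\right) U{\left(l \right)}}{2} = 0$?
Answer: $145$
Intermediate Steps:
$U{\left(l \right)} = 0$ ($U{\left(l \right)} = \left(-2\right) 0 = 0$)
$y = 30$ ($y = \frac{3 \cdot 6 \cdot 5}{3} = \frac{18 \cdot 5}{3} = \frac{1}{3} \cdot 90 = 30$)
$S{\left(h \right)} = -27 - h$ ($S{\left(h \right)} = 3 - \left(h + 30\right) = 3 - \left(30 + h\right) = -27 - h$)
$H = -5$ ($H = -6 + 1 = -5$)
$Z = 0$ ($Z = \left(-3 + 3\right) 0 = 0 \cdot 0 = 0$)
$S{\left(2 \right)} H + Z = \left(-27 - 2\right) \left(-5\right) + 0 = \left(-29\right) \left(-5\right) + 0 = 145 + 0 = 145$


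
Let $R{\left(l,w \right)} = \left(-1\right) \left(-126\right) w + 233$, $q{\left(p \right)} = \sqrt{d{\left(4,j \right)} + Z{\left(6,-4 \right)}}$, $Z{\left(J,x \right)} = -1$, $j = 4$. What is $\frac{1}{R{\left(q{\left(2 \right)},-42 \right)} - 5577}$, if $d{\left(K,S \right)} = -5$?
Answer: $- \frac{1}{10636} \approx -9.402 \cdot 10^{-5}$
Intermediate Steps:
$q{\left(p \right)} = i \sqrt{6}$ ($q{\left(p \right)} = \sqrt{-5 - 1} = \sqrt{-6} = i \sqrt{6}$)
$R{\left(l,w \right)} = 233 + 126 w$ ($R{\left(l,w \right)} = 126 w + 233 = 233 + 126 w$)
$\frac{1}{R{\left(q{\left(2 \right)},-42 \right)} - 5577} = \frac{1}{\left(233 + 126 \left(-42\right)\right) - 5577} = \frac{1}{\left(233 - 5292\right) - 5577} = \frac{1}{-5059 - 5577} = \frac{1}{-10636} = - \frac{1}{10636}$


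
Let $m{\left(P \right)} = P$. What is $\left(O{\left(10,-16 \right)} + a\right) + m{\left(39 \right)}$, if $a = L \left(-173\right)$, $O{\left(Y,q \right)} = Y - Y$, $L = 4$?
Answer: $-653$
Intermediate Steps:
$O{\left(Y,q \right)} = 0$
$a = -692$ ($a = 4 \left(-173\right) = -692$)
$\left(O{\left(10,-16 \right)} + a\right) + m{\left(39 \right)} = \left(0 - 692\right) + 39 = -692 + 39 = -653$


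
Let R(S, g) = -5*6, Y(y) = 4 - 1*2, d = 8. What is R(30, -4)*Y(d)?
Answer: -60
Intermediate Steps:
Y(y) = 2 (Y(y) = 4 - 2 = 2)
R(S, g) = -30
R(30, -4)*Y(d) = -30*2 = -60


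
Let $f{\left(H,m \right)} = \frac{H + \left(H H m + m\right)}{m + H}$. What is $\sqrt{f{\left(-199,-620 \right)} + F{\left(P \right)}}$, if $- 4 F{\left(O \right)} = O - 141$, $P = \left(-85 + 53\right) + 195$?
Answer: $\frac{\sqrt{8935812158}}{546} \approx 173.13$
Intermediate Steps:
$f{\left(H,m \right)} = \frac{H + m + m H^{2}}{H + m}$ ($f{\left(H,m \right)} = \frac{H + \left(H^{2} m + m\right)}{H + m} = \frac{H + \left(m H^{2} + m\right)}{H + m} = \frac{H + \left(m + m H^{2}\right)}{H + m} = \frac{H + m + m H^{2}}{H + m}$)
$P = 163$ ($P = -32 + 195 = 163$)
$F{\left(O \right)} = \frac{141}{4} - \frac{O}{4}$ ($F{\left(O \right)} = - \frac{O - 141}{4} = - \frac{-141 + O}{4} = \frac{141}{4} - \frac{O}{4}$)
$\sqrt{f{\left(-199,-620 \right)} + F{\left(P \right)}} = \sqrt{\frac{-199 - 620 - 620 \left(-199\right)^{2}}{-199 - 620} + \left(\frac{141}{4} - \frac{163}{4}\right)} = \sqrt{\frac{-199 - 620 - 24552620}{-819} + \left(\frac{141}{4} - \frac{163}{4}\right)} = \sqrt{- \frac{-199 - 620 - 24552620}{819} - \frac{11}{2}} = \sqrt{\left(- \frac{1}{819}\right) \left(-24553439\right) - \frac{11}{2}} = \sqrt{\frac{24553439}{819} - \frac{11}{2}} = \sqrt{\frac{49097869}{1638}} = \frac{\sqrt{8935812158}}{546}$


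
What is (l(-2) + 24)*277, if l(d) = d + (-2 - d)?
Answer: 6094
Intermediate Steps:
l(d) = -2
(l(-2) + 24)*277 = (-2 + 24)*277 = 22*277 = 6094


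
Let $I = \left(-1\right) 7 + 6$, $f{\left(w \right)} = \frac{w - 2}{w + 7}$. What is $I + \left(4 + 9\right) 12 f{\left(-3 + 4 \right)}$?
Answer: $- \frac{41}{2} \approx -20.5$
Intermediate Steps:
$f{\left(w \right)} = \frac{-2 + w}{7 + w}$
$I = -1$ ($I = -7 + 6 = -1$)
$I + \left(4 + 9\right) 12 f{\left(-3 + 4 \right)} = -1 + \left(4 + 9\right) 12 \frac{-2 + \left(-3 + 4\right)}{7 + \left(-3 + 4\right)} = -1 + 13 \cdot 12 \frac{-2 + 1}{7 + 1} = -1 + 156 \cdot \frac{1}{8} \left(-1\right) = -1 + 156 \left(- \frac{1}{8}\right) = -1 - \frac{39}{2} = - \frac{41}{2}$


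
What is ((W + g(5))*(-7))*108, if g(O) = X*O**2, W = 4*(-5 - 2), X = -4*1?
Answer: 96768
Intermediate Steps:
X = -4
W = -28 (W = 4*(-7) = -28)
g(O) = -4*O**2
((W + g(5))*(-7))*108 = ((-28 - 4*5**2)*(-7))*108 = ((-28 - 4*25)*(-7))*108 = ((-28 - 100)*(-7))*108 = -128*(-7)*108 = 896*108 = 96768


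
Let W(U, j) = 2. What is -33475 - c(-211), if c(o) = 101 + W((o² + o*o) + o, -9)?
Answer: -33578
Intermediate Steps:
c(o) = 103 (c(o) = 101 + 2 = 103)
-33475 - c(-211) = -33475 - 1*103 = -33475 - 103 = -33578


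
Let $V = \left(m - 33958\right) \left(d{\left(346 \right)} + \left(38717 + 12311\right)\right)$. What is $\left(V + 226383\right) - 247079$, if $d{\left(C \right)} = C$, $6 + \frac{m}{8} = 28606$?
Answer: $10009792212$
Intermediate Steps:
$m = 228800$ ($m = -48 + 8 \cdot 28606 = -48 + 228848 = 228800$)
$V = 10009812908$ ($V = \left(228800 - 33958\right) \left(346 + \left(38717 + 12311\right)\right) = 194842 \left(346 + 51028\right) = 194842 \cdot 51374 = 10009812908$)
$\left(V + 226383\right) - 247079 = \left(10009812908 + 226383\right) - 247079 = 10010039291 - 247079 = 10009792212$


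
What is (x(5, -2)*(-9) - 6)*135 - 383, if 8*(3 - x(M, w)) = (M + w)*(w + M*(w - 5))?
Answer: -173569/8 ≈ -21696.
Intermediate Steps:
x(M, w) = 3 - (M + w)*(w + M*(-5 + w))/8 (x(M, w) = 3 - (M + w)*(w + M*(w - 5))/8 = 3 - (M + w)*(w + M*(-5 + w))/8)
(x(5, -2)*(-9) - 6)*135 - 383 = ((3 - 1/8*(-2)**2 + (5/8)*5**2 + (1/2)*5*(-2) - 1/8*5*(-2)**2 - 1/8*(-2)*5**2)*(-9) - 6)*135 - 383 = ((3 - 1/8*4 + (5/8)*25 - 5 - 1/8*5*4 - 1/8*(-2)*25)*(-9) - 6)*135 - 383 = ((3 - 1/2 + 125/8 - 5 - 5/2 + 25/4)*(-9) - 6)*135 - 383 = ((135/8)*(-9) - 6)*135 - 383 = (-1215/8 - 6)*135 - 383 = -1263/8*135 - 383 = -170505/8 - 383 = -173569/8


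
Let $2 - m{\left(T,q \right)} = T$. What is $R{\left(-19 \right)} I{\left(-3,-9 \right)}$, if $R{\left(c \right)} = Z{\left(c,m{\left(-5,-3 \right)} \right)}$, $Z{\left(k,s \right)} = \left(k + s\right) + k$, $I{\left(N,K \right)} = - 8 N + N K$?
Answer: $-1581$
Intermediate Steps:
$I{\left(N,K \right)} = - 8 N + K N$
$m{\left(T,q \right)} = 2 - T$
$Z{\left(k,s \right)} = s + 2 k$
$R{\left(c \right)} = 7 + 2 c$ ($R{\left(c \right)} = \left(2 - -5\right) + 2 c = \left(2 + 5\right) + 2 c = 7 + 2 c$)
$R{\left(-19 \right)} I{\left(-3,-9 \right)} = \left(7 + 2 \left(-19\right)\right) \left(- 3 \left(-8 - 9\right)\right) = \left(7 - 38\right) \left(\left(-3\right) \left(-17\right)\right) = \left(-31\right) 51 = -1581$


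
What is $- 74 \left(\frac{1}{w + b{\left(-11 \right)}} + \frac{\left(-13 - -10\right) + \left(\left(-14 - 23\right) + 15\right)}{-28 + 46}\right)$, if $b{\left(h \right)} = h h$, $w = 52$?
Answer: $\frac{159359}{1557} \approx 102.35$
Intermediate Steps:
$b{\left(h \right)} = h^{2}$
$- 74 \left(\frac{1}{w + b{\left(-11 \right)}} + \frac{\left(-13 - -10\right) + \left(\left(-14 - 23\right) + 15\right)}{-28 + 46}\right) = - 74 \left(\frac{1}{52 + \left(-11\right)^{2}} + \frac{\left(-13 - -10\right) + \left(\left(-14 - 23\right) + 15\right)}{-28 + 46}\right) = - 74 \left(\frac{1}{52 + 121} + \frac{\left(-13 + 10\right) + \left(-37 + 15\right)}{18}\right) = - 74 \left(\frac{1}{173} + \left(-3 - 22\right) \frac{1}{18}\right) = - 74 \left(\frac{1}{173} - \frac{25}{18}\right) = \left(-74\right) \left(- \frac{4307}{3114}\right) = \frac{159359}{1557}$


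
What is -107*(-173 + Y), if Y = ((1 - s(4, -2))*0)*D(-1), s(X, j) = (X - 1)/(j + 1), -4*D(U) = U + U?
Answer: 18511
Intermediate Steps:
D(U) = -U/2 (D(U) = -(U + U)/4 = -U/2)
s(X, j) = (-1 + X)/(1 + j)
Y = 0 (Y = ((1 - (-1 + 4)/(1 - 2))*0)*(-1/2*(-1)) = ((1 - 3/(-1))*0)*(1/2) = ((1 - (-1)*3)*0)*(1/2) = ((1 - 1*(-3))*0)*(1/2) = ((1 + 3)*0)*(1/2) = (4*0)*(1/2) = 0*(1/2) = 0)
-107*(-173 + Y) = -107*(-173 + 0) = -107*(-173) = 18511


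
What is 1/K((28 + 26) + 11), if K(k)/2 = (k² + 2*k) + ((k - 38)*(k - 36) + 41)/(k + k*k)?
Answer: 2145/18683774 ≈ 0.00011481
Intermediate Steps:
K(k) = 2*k² + 4*k + 2*(41 + (-38 + k)*(-36 + k))/(k + k²) (K(k) = 2*((k² + 2*k) + ((k - 38)*(k - 36) + 41)/(k + k*k)) = 2*((k² + 2*k) + ((-38 + k)*(-36 + k) + 41)/(k + k²)) = 2*((k² + 2*k) + (41 + (-38 + k)*(-36 + k))/(k + k²)) = 2*(k² + 2*k + (41 + (-38 + k)*(-36 + k))/(k + k²)) = 2*k² + 4*k + 2*(41 + (-38 + k)*(-36 + k))/(k + k²))
1/K((28 + 26) + 11) = 1/(2*(1409 + ((28 + 26) + 11)⁴ - 74*((28 + 26) + 11) + 3*((28 + 26) + 11)² + 3*((28 + 26) + 11)³)/(((28 + 26) + 11)*(1 + ((28 + 26) + 11)))) = 1/(2*(1409 + (54 + 11)⁴ - 74*(54 + 11) + 3*(54 + 11)² + 3*(54 + 11)³)/((54 + 11)*(1 + (54 + 11)))) = 1/(2*(1409 + 65⁴ - 74*65 + 3*65² + 3*65³)/(65*(1 + 65))) = 1/(2*(1/65)*(1409 + 17850625 - 4810 + 3*4225 + 3*274625)/66) = 1/(2*(1/65)*(1/66)*(1409 + 17850625 - 4810 + 12675 + 823875)) = 1/(2*(1/65)*(1/66)*18683774) = 1/(18683774/2145) = 2145/18683774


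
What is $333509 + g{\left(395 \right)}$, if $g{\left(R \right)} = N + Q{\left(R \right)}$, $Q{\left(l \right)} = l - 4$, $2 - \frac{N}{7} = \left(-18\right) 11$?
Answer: $335300$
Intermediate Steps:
$N = 1400$ ($N = 14 - 7 \left(\left(-18\right) 11\right) = 14 - -1386 = 14 + 1386 = 1400$)
$Q{\left(l \right)} = -4 + l$
$g{\left(R \right)} = 1396 + R$ ($g{\left(R \right)} = 1400 + \left(-4 + R\right) = 1396 + R$)
$333509 + g{\left(395 \right)} = 333509 + \left(1396 + 395\right) = 333509 + 1791 = 335300$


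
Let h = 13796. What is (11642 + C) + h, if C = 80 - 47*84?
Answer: 21570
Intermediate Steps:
C = -3868 (C = 80 - 3948 = -3868)
(11642 + C) + h = (11642 - 3868) + 13796 = 7774 + 13796 = 21570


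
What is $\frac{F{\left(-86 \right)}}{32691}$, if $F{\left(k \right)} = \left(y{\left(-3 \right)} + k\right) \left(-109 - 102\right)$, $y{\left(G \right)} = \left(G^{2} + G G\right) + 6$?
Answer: $\frac{13082}{32691} \approx 0.40017$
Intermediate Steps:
$y{\left(G \right)} = 6 + 2 G^{2}$ ($y{\left(G \right)} = \left(G^{2} + G^{2}\right) + 6 = 2 G^{2} + 6 = 6 + 2 G^{2}$)
$F{\left(k \right)} = -5064 - 211 k$ ($F{\left(k \right)} = \left(\left(6 + 2 \left(-3\right)^{2}\right) + k\right) \left(-109 - 102\right) = \left(\left(6 + 2 \cdot 9\right) + k\right) \left(-211\right) = \left(\left(6 + 18\right) + k\right) \left(-211\right) = \left(24 + k\right) \left(-211\right) = -5064 - 211 k$)
$\frac{F{\left(-86 \right)}}{32691} = \frac{-5064 - -18146}{32691} = \left(-5064 + 18146\right) \frac{1}{32691} = 13082 \cdot \frac{1}{32691} = \frac{13082}{32691}$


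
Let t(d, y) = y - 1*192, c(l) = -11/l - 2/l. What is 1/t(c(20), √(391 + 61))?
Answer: -48/9103 - √113/18206 ≈ -0.0058569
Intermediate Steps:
c(l) = -13/l
t(d, y) = -192 + y (t(d, y) = y - 192 = -192 + y)
1/t(c(20), √(391 + 61)) = 1/(-192 + √(391 + 61)) = 1/(-192 + √452) = 1/(-192 + 2*√113)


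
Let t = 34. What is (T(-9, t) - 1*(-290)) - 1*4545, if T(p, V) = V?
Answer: -4221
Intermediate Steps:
(T(-9, t) - 1*(-290)) - 1*4545 = (34 - 1*(-290)) - 1*4545 = (34 + 290) - 4545 = 324 - 4545 = -4221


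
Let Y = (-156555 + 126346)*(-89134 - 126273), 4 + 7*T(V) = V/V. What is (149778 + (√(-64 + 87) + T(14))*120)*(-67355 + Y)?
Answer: 6820066133976888/7 + 780859524960*√23 ≈ 9.7804e+14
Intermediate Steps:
T(V) = -3/7 (T(V) = -4/7 + (V/V)/7 = -4/7 + (⅐)*1 = -4/7 + ⅐ = -3/7)
Y = 6507230063 (Y = -30209*(-215407) = 6507230063)
(149778 + (√(-64 + 87) + T(14))*120)*(-67355 + Y) = (149778 + (√(-64 + 87) - 3/7)*120)*(-67355 + 6507230063) = (149778 + (√23 - 3/7)*120)*6507162708 = (149778 + (-3/7 + √23)*120)*6507162708 = (149778 + (-360/7 + 120*√23))*6507162708 = (1048086/7 + 120*√23)*6507162708 = 6820066133976888/7 + 780859524960*√23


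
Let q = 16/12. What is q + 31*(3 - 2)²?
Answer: 97/3 ≈ 32.333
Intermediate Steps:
q = 4/3 (q = 16*(1/12) = 4/3 ≈ 1.3333)
q + 31*(3 - 2)² = 4/3 + 31*(3 - 2)² = 4/3 + 31*1² = 4/3 + 31*1 = 4/3 + 31 = 97/3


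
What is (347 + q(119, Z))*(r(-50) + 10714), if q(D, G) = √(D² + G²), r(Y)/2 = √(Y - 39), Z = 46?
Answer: 2*(347 + √16277)*(5357 + I*√89) ≈ 5.0847e+6 + 8954.4*I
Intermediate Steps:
r(Y) = 2*√(-39 + Y) (r(Y) = 2*√(Y - 39) = 2*√(-39 + Y))
(347 + q(119, Z))*(r(-50) + 10714) = (347 + √(119² + 46²))*(2*√(-39 - 50) + 10714) = (347 + √(14161 + 2116))*(2*√(-89) + 10714) = (347 + √16277)*(2*(I*√89) + 10714) = (347 + √16277)*(2*I*√89 + 10714) = (347 + √16277)*(10714 + 2*I*√89)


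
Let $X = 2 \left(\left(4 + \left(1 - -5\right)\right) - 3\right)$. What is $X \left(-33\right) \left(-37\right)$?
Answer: $17094$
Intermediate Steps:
$X = 14$ ($X = 2 \left(\left(4 + \left(1 + 5\right)\right) - 3\right) = 2 \left(\left(4 + 6\right) - 3\right) = 2 \left(10 - 3\right) = 2 \cdot 7 = 14$)
$X \left(-33\right) \left(-37\right) = 14 \left(-33\right) \left(-37\right) = \left(-462\right) \left(-37\right) = 17094$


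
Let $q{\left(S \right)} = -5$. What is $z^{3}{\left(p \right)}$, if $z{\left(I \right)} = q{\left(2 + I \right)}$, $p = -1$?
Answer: $-125$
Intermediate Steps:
$z{\left(I \right)} = -5$
$z^{3}{\left(p \right)} = \left(-5\right)^{3} = -125$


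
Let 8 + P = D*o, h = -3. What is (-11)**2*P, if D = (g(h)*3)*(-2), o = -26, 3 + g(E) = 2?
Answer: -19844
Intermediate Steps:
g(E) = -1 (g(E) = -3 + 2 = -1)
D = 6 (D = -1*3*(-2) = -3*(-2) = 6)
P = -164 (P = -8 + 6*(-26) = -8 - 156 = -164)
(-11)**2*P = (-11)**2*(-164) = 121*(-164) = -19844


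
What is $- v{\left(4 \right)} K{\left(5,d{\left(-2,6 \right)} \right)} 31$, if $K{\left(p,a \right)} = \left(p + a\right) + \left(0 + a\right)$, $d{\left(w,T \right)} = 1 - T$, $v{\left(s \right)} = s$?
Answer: $620$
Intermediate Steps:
$K{\left(p,a \right)} = p + 2 a$ ($K{\left(p,a \right)} = \left(a + p\right) + a = p + 2 a$)
$- v{\left(4 \right)} K{\left(5,d{\left(-2,6 \right)} \right)} 31 = \left(-1\right) 4 \left(5 + 2 \left(1 - 6\right)\right) 31 = - 4 \left(5 + 2 \left(1 - 6\right)\right) 31 = - 4 \left(5 + 2 \left(-5\right)\right) 31 = - 4 \left(5 - 10\right) 31 = \left(-4\right) \left(-5\right) 31 = 20 \cdot 31 = 620$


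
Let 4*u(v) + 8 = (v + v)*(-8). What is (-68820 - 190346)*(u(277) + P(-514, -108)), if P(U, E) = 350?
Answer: 196966160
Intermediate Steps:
u(v) = -2 - 4*v (u(v) = -2 + ((v + v)*(-8))/4 = -2 + ((2*v)*(-8))/4 = -2 + (-16*v)/4 = -2 - 4*v)
(-68820 - 190346)*(u(277) + P(-514, -108)) = (-68820 - 190346)*((-2 - 4*277) + 350) = -259166*((-2 - 1108) + 350) = -259166*(-1110 + 350) = -259166*(-760) = 196966160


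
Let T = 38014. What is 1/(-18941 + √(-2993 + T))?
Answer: -18941/358726460 - √35021/358726460 ≈ -5.3322e-5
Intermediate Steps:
1/(-18941 + √(-2993 + T)) = 1/(-18941 + √(-2993 + 38014)) = 1/(-18941 + √35021)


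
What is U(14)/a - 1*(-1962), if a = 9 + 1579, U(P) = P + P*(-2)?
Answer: 1557821/794 ≈ 1962.0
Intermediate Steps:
U(P) = -P (U(P) = P - 2*P = -P)
a = 1588
U(14)/a - 1*(-1962) = -1*14/1588 - 1*(-1962) = -14*1/1588 + 1962 = -7/794 + 1962 = 1557821/794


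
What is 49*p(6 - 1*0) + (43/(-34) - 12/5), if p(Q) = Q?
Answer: 49357/170 ≈ 290.34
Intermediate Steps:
49*p(6 - 1*0) + (43/(-34) - 12/5) = 49*(6 - 1*0) + (43/(-34) - 12/5) = 49*(6 + 0) + (43*(-1/34) - 12*⅕) = 49*6 + (-43/34 - 12/5) = 294 - 623/170 = 49357/170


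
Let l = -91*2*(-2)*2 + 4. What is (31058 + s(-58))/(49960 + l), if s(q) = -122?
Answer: 7734/12673 ≈ 0.61027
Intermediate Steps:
l = 732 (l = -(-364)*2 + 4 = -91*(-8) + 4 = 728 + 4 = 732)
(31058 + s(-58))/(49960 + l) = (31058 - 122)/(49960 + 732) = 30936/50692 = 30936*(1/50692) = 7734/12673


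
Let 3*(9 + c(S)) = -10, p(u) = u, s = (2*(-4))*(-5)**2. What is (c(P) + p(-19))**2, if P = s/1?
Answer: 8836/9 ≈ 981.78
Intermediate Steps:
s = -200 (s = -8*25 = -200)
P = -200 (P = -200/1 = -200*1 = -200)
c(S) = -37/3 (c(S) = -9 + (1/3)*(-10) = -9 - 10/3 = -37/3)
(c(P) + p(-19))**2 = (-37/3 - 19)**2 = (-94/3)**2 = 8836/9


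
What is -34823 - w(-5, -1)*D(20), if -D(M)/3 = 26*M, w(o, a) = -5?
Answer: -42623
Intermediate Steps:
D(M) = -78*M
-34823 - w(-5, -1)*D(20) = -34823 - (-5)*(-78*20) = -34823 - (-5)*(-1560) = -34823 - 1*7800 = -34823 - 7800 = -42623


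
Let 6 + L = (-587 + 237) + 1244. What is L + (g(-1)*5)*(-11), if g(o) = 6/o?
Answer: 1218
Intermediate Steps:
L = 888 (L = -6 + ((-587 + 237) + 1244) = -6 + (-350 + 1244) = -6 + 894 = 888)
L + (g(-1)*5)*(-11) = 888 + ((6/(-1))*5)*(-11) = 888 + ((6*(-1))*5)*(-11) = 888 - 6*5*(-11) = 888 - 30*(-11) = 888 + 330 = 1218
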